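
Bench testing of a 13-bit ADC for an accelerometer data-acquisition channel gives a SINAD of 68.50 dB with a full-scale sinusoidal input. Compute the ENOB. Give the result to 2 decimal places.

11.09 bits

ENOB = (SINAD − 1.76) / 6.02 = (68.50 − 1.76) / 6.02 = 66.74 / 6.02 = 11.0864.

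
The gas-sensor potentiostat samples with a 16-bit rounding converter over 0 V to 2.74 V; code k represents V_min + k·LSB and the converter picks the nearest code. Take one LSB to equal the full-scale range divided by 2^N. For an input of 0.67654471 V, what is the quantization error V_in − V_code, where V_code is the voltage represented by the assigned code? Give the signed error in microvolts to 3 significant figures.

−9.86 µV

V_FS = 2.74 V. LSB = 2.74 V / 2^16 ≈ 41.81 µV.
(0.67654471 − (0)) / LSB = 0.67654471 × 65536/2.74 = 16181.7643. Nearest integer: k = 16182.
Reconstructed level: 0 + 16182 × 2.74/65536 V = 0.67655456543 V.
V_in − V_code = 0.67654471 − (0.67655456543) = −9.86 µV.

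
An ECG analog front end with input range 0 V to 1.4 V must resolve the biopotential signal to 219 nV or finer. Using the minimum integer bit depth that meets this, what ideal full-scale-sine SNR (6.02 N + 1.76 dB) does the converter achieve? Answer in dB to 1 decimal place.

140.2 dB

Range is 1.4 V.
1.4 V / 219 nV = 6.393e6. Since 2^22 = 4194304 and 2^23 = 8388608, N = 23.
SNR = 6.02 × 23 + 1.76 = 140.22 dB.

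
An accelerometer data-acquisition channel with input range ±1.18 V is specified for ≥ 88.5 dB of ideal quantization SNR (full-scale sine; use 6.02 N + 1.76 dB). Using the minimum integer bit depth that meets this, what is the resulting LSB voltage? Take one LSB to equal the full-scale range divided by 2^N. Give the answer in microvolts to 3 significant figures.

Span: 1.18 V − (-1.18 V) = 2.36 V.
6.02 N + 1.76 ≥ 88.5 gives N ≥ 14.409, so the minimum integer is 15.
LSB = 2.36 V / 2^15 = 72.0 µV.

72.0 µV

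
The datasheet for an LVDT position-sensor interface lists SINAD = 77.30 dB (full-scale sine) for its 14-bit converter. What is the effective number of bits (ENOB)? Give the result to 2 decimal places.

ENOB = (77.30 − 1.76)/6.02 = 12.5482 bits.

12.55 bits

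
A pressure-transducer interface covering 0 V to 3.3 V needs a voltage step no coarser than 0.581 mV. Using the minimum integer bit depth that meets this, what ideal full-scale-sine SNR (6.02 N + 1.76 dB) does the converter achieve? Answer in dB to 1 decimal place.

80.0 dB

V_FS = 3.3 V.
Required number of levels: 3.3/0.581 mV = 5679.9; smallest N with 2^N ≥ that is 13.
SNR = 6.02 × 13 + 1.76 = 80.02 dB.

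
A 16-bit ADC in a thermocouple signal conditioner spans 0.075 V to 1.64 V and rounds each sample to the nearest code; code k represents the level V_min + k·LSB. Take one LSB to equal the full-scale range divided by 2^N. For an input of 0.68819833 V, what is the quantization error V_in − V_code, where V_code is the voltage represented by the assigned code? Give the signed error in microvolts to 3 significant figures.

+7.56 µV

Full-scale range = 1.64 V − (0.075 V) = 1.565 V. LSB = 1.565 V / 2^16 ≈ 23.88 µV.
(V_in − V_min)/LSB = (0.68819833 − (0.075)) × 65536/1.565 = 25678.3168 → nearest code k = 25678.
V_code = V_min + k × range/2^16 = 0.075 + 25678 × 1.565/65536 = 0.68819076538 V.
V_in − V_code = 0.68819833 − (0.68819076538) = +7.56 µV.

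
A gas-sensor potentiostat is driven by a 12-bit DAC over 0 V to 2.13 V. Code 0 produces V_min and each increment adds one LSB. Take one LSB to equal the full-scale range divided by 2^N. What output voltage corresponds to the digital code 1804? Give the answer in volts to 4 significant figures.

Span = 2.13 V. LSB = 2.13 V / 2^12.
Output = V_min + (1804/4096) × range = 0 + 0.440430 × 2.13 V
      = 0 + 0.938115 = 0.938115 V.

0.9381 V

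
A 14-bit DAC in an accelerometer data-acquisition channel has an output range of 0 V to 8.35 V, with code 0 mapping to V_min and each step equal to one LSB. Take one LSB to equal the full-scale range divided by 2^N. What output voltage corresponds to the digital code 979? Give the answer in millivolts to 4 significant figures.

498.9 mV

Span = 8.35 V. LSB = 8.35 V / 2^14.
V_out = 0 + 979 × (8.35/16384) V
      = 0 + 0.498941 = 0.498941 V.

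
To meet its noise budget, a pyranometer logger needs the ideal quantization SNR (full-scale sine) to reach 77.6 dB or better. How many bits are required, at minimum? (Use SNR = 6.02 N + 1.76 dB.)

Required N = ⌈(77.6 − 1.76)/6.02⌉ = ⌈12.598⌉ = 13.

13 bits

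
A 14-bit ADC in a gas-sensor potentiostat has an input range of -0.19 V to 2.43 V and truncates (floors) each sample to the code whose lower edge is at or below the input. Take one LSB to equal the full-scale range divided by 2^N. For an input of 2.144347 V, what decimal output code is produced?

14597

Range = 2.43 − (-0.19) = 2.62 V. LSB = 2.62 V / 2^14 ≈ 159.9 µV.
code = ⌊(V_in − V_min)/LSB⌋ = ⌊(V_in − V_min) × 2^14 / range⌋
     = ⌊(2.144347 − (-0.19)) × 16384 / 2.62⌋ = ⌊2.334347 × 16384/2.62⌋
     = ⌊14597.687⌋ = 14597.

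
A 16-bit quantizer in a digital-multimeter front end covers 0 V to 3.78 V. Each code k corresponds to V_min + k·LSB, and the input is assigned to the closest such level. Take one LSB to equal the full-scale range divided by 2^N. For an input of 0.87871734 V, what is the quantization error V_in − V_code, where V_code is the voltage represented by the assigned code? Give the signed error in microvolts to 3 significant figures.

Span = 3.78 V. LSB = 3.78 V / 2^16 ≈ 57.68 µV.
(V_in − V_min)/LSB = (0.87871734 − (0)) × 65536/3.78 = 15234.8200 → nearest code k = 15235.
Reconstructed level: 0 + 15235 × 3.78/65536 V = 0.87872772217 V.
Error = V_in − V_code = 0.87871734 − (0.87872772217) = −10.4 µV.

−10.4 µV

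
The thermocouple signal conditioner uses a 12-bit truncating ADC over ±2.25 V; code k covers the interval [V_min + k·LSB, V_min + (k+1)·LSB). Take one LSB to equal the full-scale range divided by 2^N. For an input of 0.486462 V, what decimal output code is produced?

2490

Span: 2.25 V − (-2.25 V) = 4.5 V. LSB = 4.5 V / 2^12 ≈ 1.099 mV.
V_in − V_min = 0.486462 − (-2.25) = 2.736462 V.
Divide by LSB: 2.736462 × 4096/4.5 = 2490.7885.
Truncating gives code 2490.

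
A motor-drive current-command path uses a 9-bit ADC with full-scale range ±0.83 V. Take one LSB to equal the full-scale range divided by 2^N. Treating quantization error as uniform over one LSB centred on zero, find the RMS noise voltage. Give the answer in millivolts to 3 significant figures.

The full-scale span is 0.83 − (-0.83) = 1.66 V.
LSB = 1.66 V ÷ 2^9 = 1.66/512 V = 3.2422 mV.
V_rms = LSB/√12 = 3.2422 mV / √12 = 0.936 mV.

0.936 mV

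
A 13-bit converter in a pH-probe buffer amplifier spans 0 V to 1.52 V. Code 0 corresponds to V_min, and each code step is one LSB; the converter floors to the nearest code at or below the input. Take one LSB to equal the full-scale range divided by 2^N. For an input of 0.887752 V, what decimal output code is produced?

4784

Span = 1.52 V. LSB = 1.52 V / 2^13 ≈ 185.5 µV.
V_in − V_min = 0.887752 − (0) = 0.887752 V.
Divide by LSB: 0.887752 × 8192/1.52 = 4784.5160.
Truncating gives code 4784.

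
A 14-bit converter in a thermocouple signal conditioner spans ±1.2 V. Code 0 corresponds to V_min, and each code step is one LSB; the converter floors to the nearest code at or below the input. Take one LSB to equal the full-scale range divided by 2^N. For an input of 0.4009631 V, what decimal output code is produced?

10929

Full-scale range = 1.2 V − (-1.2 V) = 2.4 V. LSB = 2.4 V / 2^14 ≈ 146.5 µV.
V_in − V_min = 0.4009631 − (-1.2) = 1.6009631 V.
Divide by LSB: 1.6009631 × 16384/2.4 = 10929.2414.
Truncating gives code 10929.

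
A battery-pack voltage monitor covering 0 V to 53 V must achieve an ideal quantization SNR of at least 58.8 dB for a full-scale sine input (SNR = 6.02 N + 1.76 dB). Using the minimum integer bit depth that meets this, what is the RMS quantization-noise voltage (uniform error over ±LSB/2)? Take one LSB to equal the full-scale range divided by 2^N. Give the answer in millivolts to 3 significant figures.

14.9 mV

Span = 53 V.
6.02 N + 1.76 ≥ 58.8 gives N ≥ 9.475, so the minimum integer is 10.
LSB = 53 V / 2^10 = 51.758 mV.
V_rms = LSB/√12 = 14.9 mV.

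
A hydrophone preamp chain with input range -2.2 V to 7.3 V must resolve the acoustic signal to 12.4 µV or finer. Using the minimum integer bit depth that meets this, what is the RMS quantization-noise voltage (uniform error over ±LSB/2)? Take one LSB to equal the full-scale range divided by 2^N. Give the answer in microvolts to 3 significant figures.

2.62 µV

The full-scale span is 7.3 − (-2.2) = 9.5 V.
Need 2^N ≥ 9.5 V / 12.4 µV = 766100 → N_min = 20.
Step size = 9.5/1048576 V = 9.0599 µV.
σ_q = LSB/√12 = 9.0599 µV/3.4641 = 2.62 µV.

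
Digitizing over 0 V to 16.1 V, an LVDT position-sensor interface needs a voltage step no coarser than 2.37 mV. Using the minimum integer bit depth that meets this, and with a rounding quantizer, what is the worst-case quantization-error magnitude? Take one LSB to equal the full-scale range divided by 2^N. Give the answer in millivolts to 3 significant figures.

Full-scale range = 16.1 V.
Required number of levels: 16.1/2.37 mV = 6793.2; smallest N with 2^N ≥ that is 13.
Step size = 16.1/8192 V = 1.9653 mV.
Max error for round-to-nearest is LSB/2 = 0.983 mV.

0.983 mV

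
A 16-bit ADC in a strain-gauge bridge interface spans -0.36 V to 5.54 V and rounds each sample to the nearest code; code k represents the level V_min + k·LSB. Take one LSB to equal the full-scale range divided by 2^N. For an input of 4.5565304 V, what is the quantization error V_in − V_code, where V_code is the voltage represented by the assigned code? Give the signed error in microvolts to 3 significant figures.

Full-scale range = 5.54 V − (-0.36 V) = 5.9 V. LSB = 5.9 V / 2^16 ≈ 90.03 µV.
(V_in − V_min)/LSB = (4.5565304 − (-0.36)) × 65536/5.9 = 54611.8197 → nearest code k = 54612.
V_code = V_min + k × range/2^16 = -0.36 + 54612 × 5.9/65536 = 4.5565466309 V.
V_in − V_code = 4.5565304 − (4.5565466309) = −16.2 µV.

−16.2 µV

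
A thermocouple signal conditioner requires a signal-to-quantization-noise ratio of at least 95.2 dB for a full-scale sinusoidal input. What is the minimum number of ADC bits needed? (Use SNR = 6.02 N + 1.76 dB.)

Solving 6.02 N ≥ 95.2 − 1.76: N ≥ 15.522. Round up → N = 16.

16 bits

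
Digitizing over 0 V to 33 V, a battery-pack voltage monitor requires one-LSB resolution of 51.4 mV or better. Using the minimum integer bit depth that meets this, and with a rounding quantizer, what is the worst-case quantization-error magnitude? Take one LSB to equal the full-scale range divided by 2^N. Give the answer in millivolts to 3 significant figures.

V_FS = 33 V.
Levels needed ≥ 33/51.4 mV = 642.0. 2^10 = 1024 suffices, so N_min = 10.
One LSB is 33 V / 1024 = 32.227 mV.
|e|_max = LSB/2 = 16.1 mV.

16.1 mV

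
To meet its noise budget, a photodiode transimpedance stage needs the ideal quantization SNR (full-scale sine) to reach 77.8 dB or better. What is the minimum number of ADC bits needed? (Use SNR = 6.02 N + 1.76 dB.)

13 bits

Solving 6.02 N ≥ 77.8 − 1.76: N ≥ 12.631. Round up → N = 13.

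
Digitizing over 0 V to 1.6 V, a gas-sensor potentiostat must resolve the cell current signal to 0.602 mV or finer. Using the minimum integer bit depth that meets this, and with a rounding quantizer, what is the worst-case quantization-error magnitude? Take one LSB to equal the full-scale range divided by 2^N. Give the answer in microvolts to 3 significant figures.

Full-scale range = 1.6 V.
Levels needed ≥ 1.6/0.602 mV = 2658. 2^12 = 4096 suffices, so N_min = 12.
LSB = 1.6 V ÷ 2^12 = 1.6/4096 V = 390.63 µV.
Max error for round-to-nearest is LSB/2 = 195 µV.

195 µV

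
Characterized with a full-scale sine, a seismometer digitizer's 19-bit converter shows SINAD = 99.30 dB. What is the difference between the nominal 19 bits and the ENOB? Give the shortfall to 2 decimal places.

2.80 bits

N_eff = (99.30 − 1.76)/6.02 = 16.2027 bits.
19 − 16.2027 = 2.80 bits below nominal.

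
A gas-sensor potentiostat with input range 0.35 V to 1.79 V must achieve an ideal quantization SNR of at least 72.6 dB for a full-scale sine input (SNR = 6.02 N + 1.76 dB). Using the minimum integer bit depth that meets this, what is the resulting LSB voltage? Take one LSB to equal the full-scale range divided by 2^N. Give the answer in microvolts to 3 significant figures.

Range = 1.79 − (0.35) = 1.44 V.
N ≥ (72.6 − 1.76)/6.02 = 11.767 → N_min = 12.
One LSB is 1.44 V / 4096 = 352 µV.

352 µV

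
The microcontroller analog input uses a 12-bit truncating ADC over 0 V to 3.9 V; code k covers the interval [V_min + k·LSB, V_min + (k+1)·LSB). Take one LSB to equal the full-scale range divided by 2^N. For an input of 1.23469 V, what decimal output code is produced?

Full-scale range = 3.9 V. LSB = 3.9 V / 2^12 ≈ 0.9521 mV.
code = ⌊(V_in − V_min)/LSB⌋ = ⌊(V_in − V_min) × 2^12 / range⌋
     = ⌊(1.23469 − (0)) × 4096 / 3.9⌋ = ⌊1.23469 × 4096/3.9⌋
     = ⌊1296.741⌋ = 1296.

1296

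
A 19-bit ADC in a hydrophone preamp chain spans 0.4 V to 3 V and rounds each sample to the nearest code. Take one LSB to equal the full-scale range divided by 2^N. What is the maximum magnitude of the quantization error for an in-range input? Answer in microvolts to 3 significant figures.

2.48 µV

Range = 3 − (0.4) = 2.6 V.
One LSB is 2.6 V / 524288 = 4.9591 µV.
Worst-case error for round-to-nearest is half an LSB: 2.48 µV.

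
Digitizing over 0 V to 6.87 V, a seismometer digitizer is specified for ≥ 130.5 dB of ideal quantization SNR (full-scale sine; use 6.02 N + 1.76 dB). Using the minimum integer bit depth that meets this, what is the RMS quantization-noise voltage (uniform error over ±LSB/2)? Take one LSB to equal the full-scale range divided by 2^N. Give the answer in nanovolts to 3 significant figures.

V_FS = 6.87 V.
N ≥ (130.5 − 1.76)/6.02 = 21.385 → N_min = 22.
LSB = 6.87 V / 2^22 = 1.6379 µV.
σ_q = LSB/√12 = 1.6379 µV/3.4641 = 473 nV.

473 nV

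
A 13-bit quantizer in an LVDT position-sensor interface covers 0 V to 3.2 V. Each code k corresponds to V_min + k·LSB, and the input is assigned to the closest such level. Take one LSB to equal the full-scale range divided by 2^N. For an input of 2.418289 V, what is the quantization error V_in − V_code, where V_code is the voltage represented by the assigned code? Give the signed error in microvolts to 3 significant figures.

Full-scale range = 3.2 V. LSB = 3.2 V / 2^13 ≈ 390.6 µV.
(2.418289 − (0)) / LSB = 2.418289 × 8192/3.2 = 6190.8198. Nearest integer: k = 6191.
Reconstructed level: 0 + 6191 × 3.2/8192 V = 2.418359375 V.
V_in − V_code = 2.418289 − (2.418359375) = −70.4 µV.

−70.4 µV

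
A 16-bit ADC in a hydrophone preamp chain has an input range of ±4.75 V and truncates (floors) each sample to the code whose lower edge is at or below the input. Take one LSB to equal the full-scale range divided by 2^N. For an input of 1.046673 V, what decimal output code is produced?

39988

The full-scale span is 4.75 − (-4.75) = 9.5 V. LSB = 9.5 V / 2^16 ≈ 145.0 µV.
V_in − V_min = 1.046673 − (-4.75) = 5.796673 V.
Divide by LSB: 5.796673 × 65536/9.5 = 39988.5012.
Truncating gives code 39988.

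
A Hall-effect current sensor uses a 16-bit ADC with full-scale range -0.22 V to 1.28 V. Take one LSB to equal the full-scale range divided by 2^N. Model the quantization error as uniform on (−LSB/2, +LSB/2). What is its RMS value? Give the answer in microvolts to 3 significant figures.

The full-scale span is 1.28 − (-0.22) = 1.5 V.
One LSB is 1.5 V / 65536 = 22.888 µV.
For a uniform distribution on [−LSB/2, +LSB/2], V_rms = LSB/√12 = 22.888 µV/3.4641 = 6.61 µV.

6.61 µV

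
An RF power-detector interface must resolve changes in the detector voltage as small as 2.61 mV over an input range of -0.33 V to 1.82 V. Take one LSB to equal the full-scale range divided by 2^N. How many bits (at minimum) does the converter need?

The full-scale span is 1.82 − (-0.33) = 2.15 V.
Need 2^N ≥ 2.15 V / 2.61 mV = 823.8 → N_min = 10.

10 bits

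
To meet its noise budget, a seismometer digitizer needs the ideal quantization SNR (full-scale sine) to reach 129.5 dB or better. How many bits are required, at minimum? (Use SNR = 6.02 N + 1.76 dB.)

Solving 6.02 N ≥ 129.5 − 1.76: N ≥ 21.219. Round up → N = 22.

22 bits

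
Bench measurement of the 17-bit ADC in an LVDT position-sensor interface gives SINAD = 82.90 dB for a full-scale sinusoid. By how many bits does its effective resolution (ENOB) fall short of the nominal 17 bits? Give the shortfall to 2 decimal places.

ENOB = (SINAD − 1.76)/6.02 = (82.90 − 1.76)/6.02 = 13.4784 bits.
Lost resolution: 17 − 13.4784 = 3.5216 bits.

3.52 bits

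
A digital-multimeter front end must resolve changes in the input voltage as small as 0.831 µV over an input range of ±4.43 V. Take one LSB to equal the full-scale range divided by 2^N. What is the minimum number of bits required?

24 bits

The full-scale span is 4.43 − (-4.43) = 8.86 V.
8.86 V / 0.831 µV = 1.066e7. Since 2^23 = 8388608 and 2^24 = 16777216, N = 24.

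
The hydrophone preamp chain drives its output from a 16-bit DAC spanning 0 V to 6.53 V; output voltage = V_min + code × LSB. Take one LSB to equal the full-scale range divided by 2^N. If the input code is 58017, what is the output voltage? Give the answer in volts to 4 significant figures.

5.781 V

V_FS = 6.53 V. LSB = 6.53 V / 2^16.
V_out = 0 + 58017 × (6.53/65536) V
      = 0 V + 5.78081 V = 5.78081 V.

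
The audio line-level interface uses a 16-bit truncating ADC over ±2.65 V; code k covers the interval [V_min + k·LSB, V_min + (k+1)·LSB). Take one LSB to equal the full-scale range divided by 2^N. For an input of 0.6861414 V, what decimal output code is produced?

Full-scale range = 2.65 V − (-2.65 V) = 5.3 V. LSB = 5.3 V / 2^16 ≈ 80.87 µV.
code = ⌊(V_in − V_min)/LSB⌋ = ⌊(V_in − V_min) × 2^16 / range⌋
     = ⌊(0.6861414 − (-2.65)) × 65536 / 5.3⌋ = ⌊3.3361414 × 65536/5.3⌋
     = ⌊41252.333⌋ = 41252.

41252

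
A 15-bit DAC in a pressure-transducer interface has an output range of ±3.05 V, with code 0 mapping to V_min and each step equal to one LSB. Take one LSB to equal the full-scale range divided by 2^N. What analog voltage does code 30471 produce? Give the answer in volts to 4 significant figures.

Span: 3.05 V − (-3.05 V) = 6.1 V. LSB = 6.1 V / 2^15.
V_out = -3.05 + 30471 × (6.1/32768) V
      = -3.05 V + 5.67240 V = 2.62240 V.

2.622 V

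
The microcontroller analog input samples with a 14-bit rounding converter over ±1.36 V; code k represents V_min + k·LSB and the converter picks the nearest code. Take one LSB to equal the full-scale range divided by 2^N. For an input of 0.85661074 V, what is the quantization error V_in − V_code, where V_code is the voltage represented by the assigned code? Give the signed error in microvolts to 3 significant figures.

−29.9 µV

The full-scale span is 1.36 − (-1.36) = 2.72 V. LSB = 2.72 V / 2^14 ≈ 166.0 µV.
(V_in − V_min)/LSB = (0.85661074 − (-1.36)) × 16384/2.72 = 13351.8200 → nearest code k = 13352.
V_code = -1.36 + (13352/16384) × 2.72 = 0.85664062500 V.
Error = V_in − V_code = 0.85661074 − (0.85664062500) = −29.9 µV.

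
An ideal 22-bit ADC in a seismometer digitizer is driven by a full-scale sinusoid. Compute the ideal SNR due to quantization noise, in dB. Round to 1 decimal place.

6.02(22) + 1.76 = 132.44 + 1.76 = 134.20 dB.

134.2 dB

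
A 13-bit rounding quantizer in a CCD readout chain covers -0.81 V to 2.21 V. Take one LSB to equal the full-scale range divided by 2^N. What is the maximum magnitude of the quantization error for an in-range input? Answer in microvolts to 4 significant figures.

184.3 µV

Full-scale range = 2.21 V − (-0.81 V) = 3.02 V.
LSB = 3.02 V / 2^13 = 368.652 µV.
A rounding quantizer has |error| ≤ LSB/2 = 184.3 µV.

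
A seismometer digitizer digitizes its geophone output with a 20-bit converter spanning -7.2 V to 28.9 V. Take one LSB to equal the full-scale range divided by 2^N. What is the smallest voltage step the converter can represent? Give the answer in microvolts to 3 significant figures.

34.4 µV

Full-scale range = 28.9 V − (-7.2 V) = 36.1 V.
There are 2^20 = 1048576 steps.
One LSB is 36.1 V / 1048576 = 34.4 µV.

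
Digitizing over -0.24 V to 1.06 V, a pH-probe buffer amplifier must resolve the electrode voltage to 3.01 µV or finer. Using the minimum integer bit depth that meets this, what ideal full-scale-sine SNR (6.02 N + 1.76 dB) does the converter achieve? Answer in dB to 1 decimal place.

Span: 1.06 V − (-0.24 V) = 1.3 V.
Need 2^N ≥ 1.3 V / 3.01 µV = 431900 → N_min = 19.
6.02(19) + 1.76 = 116.14 dB.

116.1 dB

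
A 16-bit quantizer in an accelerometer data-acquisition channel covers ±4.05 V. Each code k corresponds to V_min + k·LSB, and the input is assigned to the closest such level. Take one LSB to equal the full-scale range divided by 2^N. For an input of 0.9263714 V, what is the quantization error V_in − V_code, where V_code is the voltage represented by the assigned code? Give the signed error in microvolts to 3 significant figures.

+17.9 µV

Full-scale range = 4.05 V − (-4.05 V) = 8.1 V. LSB = 8.1 V / 2^16 ≈ 123.6 µV.
(0.9263714 − (-4.05)) / LSB = 4.9763714 × 65536/8.1 = 40263.1452. Nearest integer: k = 40263.
V_code = -4.05 + (40263/65536) × 8.1 = 0.92635345459 V.
e = 0.9263714 − (0.92635345459) = +17.9 µV.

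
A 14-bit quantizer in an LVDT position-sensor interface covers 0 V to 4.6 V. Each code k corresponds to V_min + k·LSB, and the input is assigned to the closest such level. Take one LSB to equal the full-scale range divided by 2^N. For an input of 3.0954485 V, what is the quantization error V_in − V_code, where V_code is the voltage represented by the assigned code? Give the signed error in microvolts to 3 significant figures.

+50.6 µV

V_FS = 4.6 V. LSB = 4.6 V / 2^14 ≈ 280.8 µV.
(3.0954485 − (0)) / LSB = 3.0954485 × 16384/4.6 = 11025.1800. Nearest integer: k = 11025.
V_code = V_min + k × range/2^14 = 0 + 11025 × 4.6/16384 = 3.0953979492 V.
e = 3.0954485 − (3.0953979492) = +50.6 µV.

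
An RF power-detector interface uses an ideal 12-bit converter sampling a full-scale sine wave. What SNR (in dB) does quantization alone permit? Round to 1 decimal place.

SNR = 6.02·12 + 1.76 = 74.00 dB.

74.0 dB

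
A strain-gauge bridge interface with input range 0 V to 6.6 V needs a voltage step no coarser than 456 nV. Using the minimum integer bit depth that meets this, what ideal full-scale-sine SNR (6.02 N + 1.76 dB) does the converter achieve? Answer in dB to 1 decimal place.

Full-scale range = 6.6 V.
Levels needed ≥ 6.6/456 nV = 1.447e7. 2^24 = 16777216 suffices, so N_min = 24.
Ideal SNR at N = 24: 6.02·24 + 1.76 = 146.2 dB.

146.2 dB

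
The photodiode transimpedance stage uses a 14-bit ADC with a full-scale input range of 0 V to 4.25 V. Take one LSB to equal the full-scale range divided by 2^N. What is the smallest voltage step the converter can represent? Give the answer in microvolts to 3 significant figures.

259 µV

V_FS = 4.25 V.
Number of codes = 2^14 = 16384.
LSB = 4.25 V / 2^14 = 259 µV.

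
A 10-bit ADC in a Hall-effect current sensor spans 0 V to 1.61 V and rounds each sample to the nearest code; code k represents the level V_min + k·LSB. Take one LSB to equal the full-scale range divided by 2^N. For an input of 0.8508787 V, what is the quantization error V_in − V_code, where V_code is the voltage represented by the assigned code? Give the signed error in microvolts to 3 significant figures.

V_FS = 1.61 V. LSB = 1.61 V / 2^10 ≈ 1.572 mV.
(V_in − V_min)/LSB = (0.8508787 − (0)) × 1024/1.61 = 541.1800 → nearest code k = 541.
Reconstructed level: 0 + 541 × 1.61/1024 V = 0.8505957031 V.
e = 0.8508787 − (0.8505957031) = +283 µV.

+283 µV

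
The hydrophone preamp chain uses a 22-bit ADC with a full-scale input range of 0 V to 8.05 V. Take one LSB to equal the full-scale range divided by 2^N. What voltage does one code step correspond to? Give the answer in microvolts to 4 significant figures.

1.919 µV

Full-scale range = 8.05 V.
Number of codes = 2^22 = 4194304.
LSB = 8.05 V / 2^22 = 1.919 µV.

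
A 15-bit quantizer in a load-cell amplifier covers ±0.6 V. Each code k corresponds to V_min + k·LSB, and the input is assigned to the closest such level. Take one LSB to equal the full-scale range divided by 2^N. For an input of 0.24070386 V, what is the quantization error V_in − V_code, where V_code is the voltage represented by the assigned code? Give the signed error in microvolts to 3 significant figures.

Span: 0.6 V − (-0.6 V) = 1.2 V. LSB = 1.2 V / 2^15 ≈ 36.62 µV.
Position in LSBs: (0.24070386 − (-0.6)) × 32768/1.2 = 22956.8201; rounding gives k = 22957.
V_code = -0.6 + (22957/32768) × 1.2 = 0.24071044922 V.
Error = V_in − V_code = 0.24070386 − (0.24071044922) = −6.59 µV.

−6.59 µV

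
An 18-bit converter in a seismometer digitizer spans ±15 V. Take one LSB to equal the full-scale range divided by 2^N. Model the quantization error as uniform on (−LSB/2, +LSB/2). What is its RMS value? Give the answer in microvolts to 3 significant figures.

Full-scale range = 15 V − (-15 V) = 30 V.
LSB = 30 V / 2^18 = 114.44 µV.
For a uniform distribution on [−LSB/2, +LSB/2], V_rms = LSB/√12 = 114.44 µV/3.4641 = 33.0 µV.

33.0 µV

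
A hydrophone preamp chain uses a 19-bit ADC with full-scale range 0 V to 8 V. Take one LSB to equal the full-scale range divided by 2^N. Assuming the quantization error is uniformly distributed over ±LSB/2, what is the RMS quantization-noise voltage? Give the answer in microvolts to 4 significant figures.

V_FS = 8 V.
Step size = 8/524288 V = 15.2588 µV.
σ_q = LSB/√12 = 15.2588 µV/3.4641 = 4.405 µV.

4.405 µV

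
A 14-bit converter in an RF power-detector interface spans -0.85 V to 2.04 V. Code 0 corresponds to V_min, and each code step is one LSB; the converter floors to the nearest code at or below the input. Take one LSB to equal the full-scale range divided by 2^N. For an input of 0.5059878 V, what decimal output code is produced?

Range = 2.04 − (-0.85) = 2.89 V. LSB = 2.89 V / 2^14 ≈ 176.4 µV.
code = ⌊(V_in − V_min)/LSB⌋ = ⌊(V_in − V_min) × 2^14 / range⌋
     = ⌊(0.5059878 − (-0.85)) × 16384 / 2.89⌋ = ⌊1.3559878 × 16384/2.89⌋
     = ⌊7687.372⌋ = 7687.

7687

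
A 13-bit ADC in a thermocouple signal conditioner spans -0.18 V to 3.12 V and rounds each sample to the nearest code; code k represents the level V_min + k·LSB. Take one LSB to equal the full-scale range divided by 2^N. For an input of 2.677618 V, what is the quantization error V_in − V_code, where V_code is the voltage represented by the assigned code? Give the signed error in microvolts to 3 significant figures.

−72.4 µV

Range = 3.12 − (-0.18) = 3.3 V. LSB = 3.3 V / 2^13 ≈ 402.8 µV.
Position in LSBs: (2.677618 − (-0.18)) × 8192/3.3 = 7093.8202; rounding gives k = 7094.
V_code = -0.18 + (7094/8192) × 3.3 = 2.677690430 V.
V_in − V_code = 2.677618 − (2.677690430) = −72.4 µV.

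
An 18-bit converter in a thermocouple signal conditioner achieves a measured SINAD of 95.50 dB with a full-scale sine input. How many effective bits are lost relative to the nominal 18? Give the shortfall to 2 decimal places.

ENOB = (SINAD − 1.76)/6.02 = (95.50 − 1.76)/6.02 = 15.5714 bits.
Shortfall = 18 − 15.5714 = 2.4286 bits.

2.43 bits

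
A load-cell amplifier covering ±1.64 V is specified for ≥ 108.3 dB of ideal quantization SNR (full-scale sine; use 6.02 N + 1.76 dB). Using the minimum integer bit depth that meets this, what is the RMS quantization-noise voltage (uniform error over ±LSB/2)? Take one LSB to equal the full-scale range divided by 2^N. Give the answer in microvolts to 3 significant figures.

The full-scale span is 1.64 − (-1.64) = 3.28 V.
Required N = ⌈(108.3 − 1.76)/6.02⌉ = ⌈17.698⌉ = 18.
LSB = 3.28 V ÷ 2^18 = 3.28/262144 V = 12.512 µV.
V_rms = LSB/√12 = 3.61 µV.

3.61 µV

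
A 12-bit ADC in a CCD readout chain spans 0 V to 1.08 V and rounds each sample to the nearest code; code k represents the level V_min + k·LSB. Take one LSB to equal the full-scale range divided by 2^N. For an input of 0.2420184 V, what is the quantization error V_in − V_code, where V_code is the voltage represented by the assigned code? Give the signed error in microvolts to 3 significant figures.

−32.4 µV

Full-scale range = 1.08 V. LSB = 1.08 V / 2^12 ≈ 263.7 µV.
(V_in − V_min)/LSB = (0.2420184 − (0)) × 4096/1.08 = 917.8772 → nearest code k = 918.
Reconstructed level: 0 + 918 × 1.08/4096 V = 0.2420507813 V.
V_in − V_code = 0.2420184 − (0.2420507813) = −32.4 µV.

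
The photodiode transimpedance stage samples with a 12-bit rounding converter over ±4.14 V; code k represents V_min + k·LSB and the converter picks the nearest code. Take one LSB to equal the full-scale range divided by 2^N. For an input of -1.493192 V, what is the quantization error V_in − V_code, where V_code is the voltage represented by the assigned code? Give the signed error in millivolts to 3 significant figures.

+0.685 mV

Full-scale range = 4.14 V − (-4.14 V) = 8.28 V. LSB = 8.28 V / 2^12 ≈ 2.021 mV.
Position in LSBs: (-1.493192 − (-4.14)) × 4096/8.28 = 1309.3388; rounding gives k = 1309.
V_code = -4.14 + (1309/4096) × 8.28 = -1.493876953 V.
V_in − V_code = -1.493192 − (-1.493876953) = +0.685 mV.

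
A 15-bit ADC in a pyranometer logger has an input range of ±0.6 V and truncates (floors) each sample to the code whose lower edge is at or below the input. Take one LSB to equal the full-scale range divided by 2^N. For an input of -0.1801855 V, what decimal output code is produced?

11463

Range = 0.6 − (-0.6) = 1.2 V. LSB = 1.2 V / 2^15 ≈ 36.62 µV.
V_in − V_min = -0.1801855 − (-0.6) = 0.4198145 V.
Divide by LSB: 0.4198145 × 32768/1.2 = 11463.7346.
Truncating gives code 11463.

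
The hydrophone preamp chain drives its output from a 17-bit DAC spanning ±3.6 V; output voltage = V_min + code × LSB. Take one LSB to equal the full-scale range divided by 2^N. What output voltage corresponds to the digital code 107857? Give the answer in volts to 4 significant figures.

2.325 V

The full-scale span is 3.6 − (-3.6) = 7.2 V. LSB = 7.2 V / 2^17.
V_out = -3.6 + 107857 × (7.2/131072) V
      = -3.6 + 5.92476 = 2.32476 V.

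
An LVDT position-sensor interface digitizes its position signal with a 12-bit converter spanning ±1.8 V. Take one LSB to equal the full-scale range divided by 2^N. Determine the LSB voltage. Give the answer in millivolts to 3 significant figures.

0.879 mV

Range = 1.8 − (-1.8) = 3.6 V.
Number of codes = 2^12 = 4096.
One LSB is 3.6 V / 4096 = 0.879 mV.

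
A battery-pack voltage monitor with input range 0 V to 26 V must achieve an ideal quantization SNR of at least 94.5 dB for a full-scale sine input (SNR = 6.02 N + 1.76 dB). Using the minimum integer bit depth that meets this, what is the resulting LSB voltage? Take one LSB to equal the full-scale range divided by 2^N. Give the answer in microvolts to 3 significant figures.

Full-scale range = 26 V.
N ≥ (94.5 − 1.76)/6.02 = 15.405 → N_min = 16.
Step size = 26/65536 V = 397 µV.

397 µV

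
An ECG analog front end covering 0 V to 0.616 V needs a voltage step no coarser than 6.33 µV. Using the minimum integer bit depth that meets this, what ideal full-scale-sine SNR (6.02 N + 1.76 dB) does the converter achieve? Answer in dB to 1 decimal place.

104.1 dB

Range is 0.616 V.
Levels needed ≥ 0.616/6.33 µV = 97310. 2^17 = 131072 suffices, so N_min = 17.
6.02(17) + 1.76 = 104.10 dB.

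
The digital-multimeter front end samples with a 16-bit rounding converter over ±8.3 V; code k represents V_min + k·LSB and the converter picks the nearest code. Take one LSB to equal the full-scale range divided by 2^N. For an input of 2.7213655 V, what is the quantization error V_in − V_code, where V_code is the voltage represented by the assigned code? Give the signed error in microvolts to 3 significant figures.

−45.6 µV

Range = 8.3 − (-8.3) = 16.6 V. LSB = 16.6 V / 2^16 ≈ 253.3 µV.
Position in LSBs: (2.7213655 − (-8.3)) × 65536/16.6 = 43511.8198; rounding gives k = 43512.
V_code = V_min + k × range/2^16 = -8.3 + 43512 × 16.6/65536 = 2.7214111328 V.
e = 2.7213655 − (2.7214111328) = −45.6 µV.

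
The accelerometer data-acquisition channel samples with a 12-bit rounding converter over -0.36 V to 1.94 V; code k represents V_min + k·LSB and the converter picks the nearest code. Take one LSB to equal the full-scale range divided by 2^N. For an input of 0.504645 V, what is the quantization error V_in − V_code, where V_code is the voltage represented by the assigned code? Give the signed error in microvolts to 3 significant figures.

−101 µV

Full-scale range = 1.94 V − (-0.36 V) = 2.3 V. LSB = 2.3 V / 2^12 ≈ 0.5615 mV.
(V_in − V_min)/LSB = (0.504645 − (-0.36)) × 4096/2.3 = 1539.8200 → nearest code k = 1540.
Reconstructed level: -0.36 + 1540 × 2.3/4096 V = 0.5047460938 V.
Error = V_in − V_code = 0.504645 − (0.5047460938) = −101 µV.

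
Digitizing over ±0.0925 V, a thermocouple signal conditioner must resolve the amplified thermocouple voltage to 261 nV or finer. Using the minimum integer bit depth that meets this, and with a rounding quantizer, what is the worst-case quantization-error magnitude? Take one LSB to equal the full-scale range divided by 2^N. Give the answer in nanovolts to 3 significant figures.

The full-scale span is 0.0925 − (-0.0925) = 0.185 V.
Required number of levels: 0.185/261 nV = 708810; smallest N with 2^N ≥ that is 20.
LSB = 0.185 V ÷ 2^20 = 0.185/1048576 V = 176.43 nV.
|e|_max = LSB/2 = 88.2 nV.

88.2 nV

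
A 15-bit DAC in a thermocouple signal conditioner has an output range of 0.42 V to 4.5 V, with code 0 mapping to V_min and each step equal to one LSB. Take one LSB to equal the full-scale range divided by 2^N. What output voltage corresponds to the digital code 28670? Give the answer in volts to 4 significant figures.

3.990 V

Range = 4.5 − (0.42) = 4.08 V. LSB = 4.08 V / 2^15.
Output = V_min + (28670/32768) × range = 0.42 + 0.874939 × 4.08 V
      = 0.42 V + 3.56975 V = 3.98975 V.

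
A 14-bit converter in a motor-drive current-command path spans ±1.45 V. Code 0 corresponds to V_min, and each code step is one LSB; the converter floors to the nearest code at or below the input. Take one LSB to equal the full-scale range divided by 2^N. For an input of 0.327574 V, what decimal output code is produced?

The full-scale span is 1.45 − (-1.45) = 2.9 V. LSB = 2.9 V / 2^14 ≈ 177.0 µV.
code = ⌊(V_in − V_min)/LSB⌋ = ⌊(V_in − V_min) × 2^14 / range⌋
     = ⌊(0.327574 − (-1.45)) × 16384 / 2.9⌋ = ⌊1.777574 × 16384/2.9⌋
     = ⌊10042.680⌋ = 10042.

10042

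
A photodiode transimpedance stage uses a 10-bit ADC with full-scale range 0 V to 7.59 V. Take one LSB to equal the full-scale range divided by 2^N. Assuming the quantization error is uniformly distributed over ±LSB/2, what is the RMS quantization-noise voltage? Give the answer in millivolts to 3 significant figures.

2.14 mV

Range is 7.59 V.
LSB = 7.59 V ÷ 2^10 = 7.59/1024 V = 7.4121 mV.
For a uniform distribution on [−LSB/2, +LSB/2], V_rms = LSB/√12 = 7.4121 mV/3.4641 = 2.14 mV.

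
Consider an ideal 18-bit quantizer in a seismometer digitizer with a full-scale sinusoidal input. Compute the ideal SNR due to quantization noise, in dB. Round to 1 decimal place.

110.1 dB

SNR = 6.02·18 + 1.76 = 110.12 dB.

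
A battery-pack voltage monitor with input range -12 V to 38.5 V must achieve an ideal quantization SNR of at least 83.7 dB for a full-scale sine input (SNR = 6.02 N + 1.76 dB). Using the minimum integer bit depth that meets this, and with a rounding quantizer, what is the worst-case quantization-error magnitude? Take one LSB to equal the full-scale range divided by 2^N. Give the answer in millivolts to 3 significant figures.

Range = 38.5 − (-12) = 50.5 V.
6.02 N + 1.76 ≥ 83.7 gives N ≥ 13.611, so the minimum integer is 14.
Step size = 50.5/16384 V = 3.0823 mV.
Half an LSB is 1.54 mV.

1.54 mV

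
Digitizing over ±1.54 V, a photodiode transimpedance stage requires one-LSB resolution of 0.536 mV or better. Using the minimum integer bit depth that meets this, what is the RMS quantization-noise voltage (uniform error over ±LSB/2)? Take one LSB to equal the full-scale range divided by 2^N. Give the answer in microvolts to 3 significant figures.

109 µV

The full-scale span is 1.54 − (-1.54) = 3.08 V.
Required number of levels: 3.08/0.536 mV = 5746.3; smallest N with 2^N ≥ that is 13.
LSB = 3.08 V / 2^13 = 375.98 µV.
RMS noise = LSB/√12 = 109 µV.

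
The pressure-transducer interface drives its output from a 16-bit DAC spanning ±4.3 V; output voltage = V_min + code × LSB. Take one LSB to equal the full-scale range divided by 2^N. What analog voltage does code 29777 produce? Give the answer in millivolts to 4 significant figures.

Full-scale range = 4.3 V − (-4.3 V) = 8.6 V. LSB = 8.6 V / 2^16.
V_out = -4.3 + 29777 × (8.6/65536) V
      = -4.3 V + 3.90750 V = -0.392496 V.

-392.5 mV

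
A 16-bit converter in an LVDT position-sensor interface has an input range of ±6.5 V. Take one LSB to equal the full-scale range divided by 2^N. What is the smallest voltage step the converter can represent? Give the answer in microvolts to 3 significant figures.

Span: 6.5 V − (-6.5 V) = 13 V.
There are 2^16 = 65536 steps.
LSB = 13 V ÷ 2^16 = 13/65536 V = 198 µV.

198 µV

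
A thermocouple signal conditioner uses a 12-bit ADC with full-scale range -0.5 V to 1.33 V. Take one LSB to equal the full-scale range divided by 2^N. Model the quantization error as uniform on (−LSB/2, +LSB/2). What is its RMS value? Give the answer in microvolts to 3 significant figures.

129 µV

Full-scale range = 1.33 V − (-0.5 V) = 1.83 V.
Step size = 1.83/4096 V = 446.78 µV.
σ_q = LSB/√12 = 446.78 µV/3.4641 = 129 µV.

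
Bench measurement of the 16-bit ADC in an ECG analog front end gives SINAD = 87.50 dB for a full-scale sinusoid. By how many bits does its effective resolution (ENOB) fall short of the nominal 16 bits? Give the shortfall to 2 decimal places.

1.76 bits

N_eff = (87.50 − 1.76)/6.02 = 14.2425 bits.
Lost resolution: 16 − 14.2425 = 1.7575 bits.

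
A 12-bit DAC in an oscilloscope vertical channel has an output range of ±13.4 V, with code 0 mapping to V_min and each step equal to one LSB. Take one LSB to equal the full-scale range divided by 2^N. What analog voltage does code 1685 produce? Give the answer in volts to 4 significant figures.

-2.375 V

Range = 13.4 − (-13.4) = 26.8 V. LSB = 26.8 V / 2^12.
V_out = V_min + code × LSB = -13.4 V + 1685 × 26.8 V / 4096
      = -13.4 + 11.0249 = -2.37510 V.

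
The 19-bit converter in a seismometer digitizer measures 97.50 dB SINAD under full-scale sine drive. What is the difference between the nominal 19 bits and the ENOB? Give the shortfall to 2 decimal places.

3.10 bits

Effective bits = (97.50 − 1.76)/6.02 = 15.9037.
19 − 15.9037 = 3.10 bits below nominal.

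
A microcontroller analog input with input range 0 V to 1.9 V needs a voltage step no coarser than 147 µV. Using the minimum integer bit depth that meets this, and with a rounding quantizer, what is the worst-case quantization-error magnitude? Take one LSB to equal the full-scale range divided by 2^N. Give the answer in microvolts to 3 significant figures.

58.0 µV

Span = 1.9 V.
Need 2^N ≥ 1.9 V / 147 µV = 12930 → N_min = 14.
LSB = 1.9 V / 2^14 = 115.97 µV.
Max error for round-to-nearest is LSB/2 = 58.0 µV.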